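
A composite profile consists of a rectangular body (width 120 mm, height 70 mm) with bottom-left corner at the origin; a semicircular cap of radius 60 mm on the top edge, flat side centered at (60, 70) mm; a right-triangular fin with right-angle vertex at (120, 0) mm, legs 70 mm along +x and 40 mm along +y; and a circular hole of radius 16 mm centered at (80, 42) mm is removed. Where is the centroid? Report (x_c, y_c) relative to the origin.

x_c = 66.87 mm, y_c = 55.88 mm

rectangular body: A = 120 × 70 = 8400.00, centroid at (60.00, 35.00).
semicircular top: A = ½π·60² = 5654.87, centroid at (60.00, 95.46).
triangular fin: A = ½·70·40 = 1400.00, centroid at (143.33, 13.33).
hole: A = −π·16² = -804.25, centroid at (80.00, 42.00).
ΣA = 14650.62 mm²
ΣAx_c = (8400.00)(60.00) + (5654.87)(60.00) + (1400.00)(143.33) + (-804.25)(80.00) = 979618.86 mm³
ΣAy_c = (8400.00)(35.00) + (5654.87)(95.46) + (1400.00)(13.33) + (-804.25)(42.00) = 818728.94 mm³
x_c = 979618.86 / 14650.62 = 66.87 mm
y_c = 818728.94 / 14650.62 = 55.88 mm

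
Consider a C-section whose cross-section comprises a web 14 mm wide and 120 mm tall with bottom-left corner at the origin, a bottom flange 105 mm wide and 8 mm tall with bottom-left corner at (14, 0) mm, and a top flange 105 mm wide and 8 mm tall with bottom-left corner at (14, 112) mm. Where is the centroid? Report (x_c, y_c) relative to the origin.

Part | A | x̄ᵢ | ȳᵢ | A·x̄ᵢ | A·ȳᵢ
web | 1680.00 | 7.00 | 60.00 | 11760.00 | 100800.00
bottom flange | 840.00 | 66.50 | 4.00 | 55860.00 | 3360.00
top flange | 840.00 | 66.50 | 116.00 | 55860.00 | 97440.00
Σ | 3360.00 |  |  | 123480.00 | 201600.00
x_c = 123480.00 / 3360.00 = 36.75 mm
y_c = 201600.00 / 3360.00 = 60.00 mm

x_c = 36.75 mm, y_c = 60.00 mm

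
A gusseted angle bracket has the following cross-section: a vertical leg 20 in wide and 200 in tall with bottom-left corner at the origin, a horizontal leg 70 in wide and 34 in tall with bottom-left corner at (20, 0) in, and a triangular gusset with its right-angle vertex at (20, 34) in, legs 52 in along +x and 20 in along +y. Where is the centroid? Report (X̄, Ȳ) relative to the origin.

Part | A | x̄ᵢ | ȳᵢ | A·x̄ᵢ | A·ȳᵢ
vertical leg | 4000.00 | 10.00 | 100.00 | 40000.00 | 400000.00
horizontal leg | 2380.00 | 55.00 | 17.00 | 130900.00 | 40460.00
gusset | 520.00 | 37.33 | 40.67 | 19413.33 | 21146.67
Σ | 6900.00 |  |  | 190313.33 | 461606.67
X̄ = 190313.33 / 6900.00 = 27.58 in
Ȳ = 461606.67 / 6900.00 = 66.90 in

X̄ = 27.58 in, Ȳ = 66.90 in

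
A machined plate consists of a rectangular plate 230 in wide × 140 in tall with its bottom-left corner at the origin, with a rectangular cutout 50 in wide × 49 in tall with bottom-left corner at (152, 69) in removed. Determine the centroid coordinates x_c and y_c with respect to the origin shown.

x_c = 109.89 in, y_c = 68.06 in

Part | A | x̄ᵢ | ȳᵢ | A·x̄ᵢ | A·ȳᵢ
plate | 32200.00 | 115.00 | 70.00 | 3703000.00 | 2254000.00
hole | -2450.00 | 177.00 | 93.50 | -433650.00 | -229075.00
Σ | 29750.00 |  |  | 3269350.00 | 2024925.00
x_c = 3269350.00 / 29750.00 = 109.89 in
y_c = 2024925.00 / 29750.00 = 68.06 in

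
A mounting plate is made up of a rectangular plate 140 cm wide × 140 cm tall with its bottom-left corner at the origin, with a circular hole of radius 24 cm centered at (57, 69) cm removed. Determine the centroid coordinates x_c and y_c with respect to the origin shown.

x_c = 71.32 cm, y_c = 70.10 cm

plate: A = 140 × 140 = 19600.00, centroid at (70.00, 70.00).
hole: A = −π·24² = -1809.56, centroid at (57.00, 69.00).
ΣA = 17790.44 cm², ΣAx_c = 1268855.23 cm³, ΣAy_c = 1247140.54 cm³.
x_c = 1268855.23/17790.44 = 71.32 cm; y_c = 1247140.54/17790.44 = 70.10 cm.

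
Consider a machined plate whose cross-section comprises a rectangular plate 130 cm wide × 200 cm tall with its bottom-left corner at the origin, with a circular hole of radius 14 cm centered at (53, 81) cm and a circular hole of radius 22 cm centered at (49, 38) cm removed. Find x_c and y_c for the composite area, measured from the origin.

plate: A = 130 × 200 = 26000.00, centroid at (65.00, 100.00).
hole 1: A = −π·14² = -615.75, centroid at (53.00, 81.00).
hole 2: A = −π·22² = -1520.53, centroid at (49.00, 38.00).
ΣA = 23863.72 cm²
ΣAx_c = (26000.00)(65.00) + (-615.75)(53.00) + (-1520.53)(49.00) = 1582859.12 cm³
ΣAy_c = (26000.00)(100.00) + (-615.75)(81.00) + (-1520.53)(38.00) = 2492343.90 cm³
x_c = 1582859.12 / 23863.72 = 66.33 cm
y_c = 2492343.90 / 23863.72 = 104.44 cm

x_c = 66.33 cm, y_c = 104.44 cm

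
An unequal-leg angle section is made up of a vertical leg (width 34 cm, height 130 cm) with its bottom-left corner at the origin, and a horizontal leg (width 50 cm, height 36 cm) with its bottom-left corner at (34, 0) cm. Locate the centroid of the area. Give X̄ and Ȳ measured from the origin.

vertical leg: A = 34 × 130 = 4420.00, centroid at (17.00, 65.00).
horizontal leg: A = 50 × 36 = 1800.00, centroid at (59.00, 18.00).
ΣA = 6220.00 cm², ΣAX̄ = 181340.00 cm³, ΣAȲ = 319700.00 cm³.
X̄ = 181340.00/6220.00 = 29.15 cm; Ȳ = 319700.00/6220.00 = 51.40 cm.

X̄ = 29.15 cm, Ȳ = 51.40 cm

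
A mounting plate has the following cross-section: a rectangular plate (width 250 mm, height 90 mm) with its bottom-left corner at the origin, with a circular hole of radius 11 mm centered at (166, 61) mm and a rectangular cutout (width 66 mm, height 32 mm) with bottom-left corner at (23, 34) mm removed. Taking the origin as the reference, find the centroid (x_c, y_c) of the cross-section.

plate: A = 250 × 90 = 22500.00, centroid at (125.00, 45.00).
hole 1: A = −π·11² = -380.13, centroid at (166.00, 61.00).
hole 2: A = −(66 × 32) = -2112.00, centroid at (56.00, 50.00).
ΣA = 20007.87 mm², ΣAx_c = 2631125.97 mm³, ΣAy_c = 883711.90 mm³.
x_c = 2631125.97/20007.87 = 131.50 mm; y_c = 883711.90/20007.87 = 44.17 mm.

x_c = 131.50 mm, y_c = 44.17 mm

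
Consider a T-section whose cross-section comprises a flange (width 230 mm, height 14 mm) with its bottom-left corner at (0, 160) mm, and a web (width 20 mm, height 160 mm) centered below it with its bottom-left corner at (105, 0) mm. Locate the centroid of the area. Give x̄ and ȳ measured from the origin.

web: A = 20 × 160 = 3200.00, centroid at (115.00, 80.00).
flange: A = 230 × 14 = 3220.00, centroid at (115.00, 167.00).
ΣA = 6420.00 mm², ΣAx̄ = 738300.00 mm³, ΣAȳ = 793740.00 mm³.
x̄ = 738300.00/6420.00 = 115.00 mm; ȳ = 793740.00/6420.00 = 123.64 mm.

x̄ = 115.00 mm, ȳ = 123.64 mm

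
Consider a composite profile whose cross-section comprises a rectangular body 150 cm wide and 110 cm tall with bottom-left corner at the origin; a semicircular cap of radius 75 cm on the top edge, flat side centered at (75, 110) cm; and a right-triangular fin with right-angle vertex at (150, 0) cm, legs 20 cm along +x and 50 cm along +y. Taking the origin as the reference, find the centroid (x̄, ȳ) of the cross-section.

rectangular body: A = 150 × 110 = 16500.00, centroid at (75.00, 55.00).
semicircular top: A = ½π·75² = 8835.73, centroid at (75.00, 141.83).
triangular fin: A = ½·20·50 = 500.00, centroid at (156.67, 16.67).
ΣA = 25835.73 cm², ΣAx̄ = 1978513.03 cm³, ΣAȳ = 2169013.56 cm³.
x̄ = 1978513.03/25835.73 = 76.58 cm; ȳ = 2169013.56/25835.73 = 83.95 cm.

x̄ = 76.58 cm, ȳ = 83.95 cm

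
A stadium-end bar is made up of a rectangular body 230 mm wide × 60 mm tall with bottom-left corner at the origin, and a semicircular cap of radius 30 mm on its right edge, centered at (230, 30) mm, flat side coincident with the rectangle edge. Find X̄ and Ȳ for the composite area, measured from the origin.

Part | A | x̄ᵢ | ȳᵢ | A·x̄ᵢ | A·ȳᵢ
rectangular body | 13800.00 | 115.00 | 30.00 | 1587000.00 | 414000.00
semicircular end | 1413.72 | 242.73 | 30.00 | 343154.84 | 42411.50
Σ | 15213.72 |  |  | 1930154.84 | 456411.50
X̄ = 1930154.84 / 15213.72 = 126.87 mm
Ȳ = 456411.50 / 15213.72 = 30.00 mm

X̄ = 126.87 mm, Ȳ = 30.00 mm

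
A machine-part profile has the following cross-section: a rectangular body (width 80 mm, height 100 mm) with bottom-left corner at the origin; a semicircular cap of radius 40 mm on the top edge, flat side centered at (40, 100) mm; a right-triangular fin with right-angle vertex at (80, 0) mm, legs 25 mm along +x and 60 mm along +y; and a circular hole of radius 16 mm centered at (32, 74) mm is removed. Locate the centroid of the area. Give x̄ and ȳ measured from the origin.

x̄ = 44.08 mm, ȳ = 62.10 mm

rectangular body: A = 80 × 100 = 8000.00, centroid at (40.00, 50.00).
semicircular top: A = ½π·40² = 2513.27, centroid at (40.00, 116.98).
triangular fin: A = ½·25·60 = 750.00, centroid at (88.33, 20.00).
hole: A = −π·16² = -804.25, centroid at (32.00, 74.00).
ΣA = 10459.03 mm², ΣAx̄ = 461045.04 mm³, ΣAȳ = 649479.75 mm³.
x̄ = 461045.04/10459.03 = 44.08 mm; ȳ = 649479.75/10459.03 = 62.10 mm.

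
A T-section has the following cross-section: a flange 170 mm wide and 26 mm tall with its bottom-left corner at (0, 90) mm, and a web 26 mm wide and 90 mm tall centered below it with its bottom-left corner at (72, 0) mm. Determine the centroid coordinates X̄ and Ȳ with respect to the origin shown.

X̄ = 85.00 mm, Ȳ = 82.92 mm

Part | A | x̄ᵢ | ȳᵢ | A·x̄ᵢ | A·ȳᵢ
web | 2340.00 | 85.00 | 45.00 | 198900.00 | 105300.00
flange | 4420.00 | 85.00 | 103.00 | 375700.00 | 455260.00
Σ | 6760.00 |  |  | 574600.00 | 560560.00
X̄ = 574600.00 / 6760.00 = 85.00 mm
Ȳ = 560560.00 / 6760.00 = 82.92 mm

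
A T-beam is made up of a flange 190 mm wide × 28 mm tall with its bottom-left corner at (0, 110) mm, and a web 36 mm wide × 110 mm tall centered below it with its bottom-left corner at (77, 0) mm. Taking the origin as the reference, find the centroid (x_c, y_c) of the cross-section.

web: A = 36 × 110 = 3960.00, centroid at (95.00, 55.00).
flange: A = 190 × 28 = 5320.00, centroid at (95.00, 124.00).
ΣA = 9280.00 mm²
ΣAx_c = (3960.00)(95.00) + (5320.00)(95.00) = 881600.00 mm³
ΣAy_c = (3960.00)(55.00) + (5320.00)(124.00) = 877480.00 mm³
x_c = 881600.00 / 9280.00 = 95.00 mm
y_c = 877480.00 / 9280.00 = 94.56 mm

x_c = 95.00 mm, y_c = 94.56 mm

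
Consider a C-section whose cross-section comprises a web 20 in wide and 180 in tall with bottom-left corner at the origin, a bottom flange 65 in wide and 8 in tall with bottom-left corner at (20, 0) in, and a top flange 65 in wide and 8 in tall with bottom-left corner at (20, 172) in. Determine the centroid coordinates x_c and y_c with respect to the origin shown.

Part | A | x̄ᵢ | ȳᵢ | A·x̄ᵢ | A·ȳᵢ
web | 3600.00 | 10.00 | 90.00 | 36000.00 | 324000.00
bottom flange | 520.00 | 52.50 | 4.00 | 27300.00 | 2080.00
top flange | 520.00 | 52.50 | 176.00 | 27300.00 | 91520.00
Σ | 4640.00 |  |  | 90600.00 | 417600.00
x_c = 90600.00 / 4640.00 = 19.53 in
y_c = 417600.00 / 4640.00 = 90.00 in

x_c = 19.53 in, y_c = 90.00 in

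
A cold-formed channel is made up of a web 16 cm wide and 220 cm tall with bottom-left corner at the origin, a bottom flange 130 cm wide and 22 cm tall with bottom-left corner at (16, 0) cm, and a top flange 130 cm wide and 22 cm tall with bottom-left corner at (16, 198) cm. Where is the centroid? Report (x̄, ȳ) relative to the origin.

web: A = 16 × 220 = 3520.00, centroid at (8.00, 110.00).
bottom flange: A = 130 × 22 = 2860.00, centroid at (81.00, 11.00).
top flange: A = 130 × 22 = 2860.00, centroid at (81.00, 209.00).
ΣA = 9240.00 cm², ΣAx̄ = 491480.00 cm³, ΣAȳ = 1016400.00 cm³.
x̄ = 491480.00/9240.00 = 53.19 cm; ȳ = 1016400.00/9240.00 = 110.00 cm.

x̄ = 53.19 cm, ȳ = 110.00 cm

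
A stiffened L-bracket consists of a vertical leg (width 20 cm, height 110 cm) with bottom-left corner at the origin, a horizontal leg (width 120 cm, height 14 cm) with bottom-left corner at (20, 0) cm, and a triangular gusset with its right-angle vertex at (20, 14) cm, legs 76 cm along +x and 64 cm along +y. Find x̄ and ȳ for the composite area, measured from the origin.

vertical leg: A = 20 × 110 = 2200.00, centroid at (10.00, 55.00).
horizontal leg: A = 120 × 14 = 1680.00, centroid at (80.00, 7.00).
gusset: A = ½·76·64 = 2432.00, centroid at (45.33, 35.33).
ΣA = 6312.00 cm²
ΣAx̄ = (2200.00)(10.00) + (1680.00)(80.00) + (2432.00)(45.33) = 266650.67 cm³
ΣAȳ = (2200.00)(55.00) + (1680.00)(7.00) + (2432.00)(35.33) = 218690.67 cm³
x̄ = 266650.67 / 6312.00 = 42.25 cm
ȳ = 218690.67 / 6312.00 = 34.65 cm

x̄ = 42.25 cm, ȳ = 34.65 cm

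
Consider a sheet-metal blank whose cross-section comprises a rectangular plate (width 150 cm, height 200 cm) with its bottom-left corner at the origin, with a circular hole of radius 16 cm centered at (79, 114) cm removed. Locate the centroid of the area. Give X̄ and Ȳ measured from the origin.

plate: A = 150 × 200 = 30000.00, centroid at (75.00, 100.00).
hole: A = −π·16² = -804.25, centroid at (79.00, 114.00).
ΣA = 29195.75 cm², ΣAX̄ = 2186464.43 cm³, ΣAȲ = 2908315.76 cm³.
X̄ = 2186464.43/29195.75 = 74.89 cm; Ȳ = 2908315.76/29195.75 = 99.61 cm.

X̄ = 74.89 cm, Ȳ = 99.61 cm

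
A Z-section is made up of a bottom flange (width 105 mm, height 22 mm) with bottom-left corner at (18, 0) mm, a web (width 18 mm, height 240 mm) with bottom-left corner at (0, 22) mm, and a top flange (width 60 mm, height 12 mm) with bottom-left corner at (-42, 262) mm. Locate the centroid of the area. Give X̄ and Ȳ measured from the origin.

X̄ = 26.27 mm, Ȳ = 113.17 mm

bottom flange: A = 105 × 22 = 2310.00, centroid at (70.50, 11.00).
web: A = 18 × 240 = 4320.00, centroid at (9.00, 142.00).
top flange: A = 60 × 12 = 720.00, centroid at (-12.00, 268.00).
ΣA = 7350.00 mm², ΣAX̄ = 193095.00 mm³, ΣAȲ = 831810.00 mm³.
X̄ = 193095.00/7350.00 = 26.27 mm; Ȳ = 831810.00/7350.00 = 113.17 mm.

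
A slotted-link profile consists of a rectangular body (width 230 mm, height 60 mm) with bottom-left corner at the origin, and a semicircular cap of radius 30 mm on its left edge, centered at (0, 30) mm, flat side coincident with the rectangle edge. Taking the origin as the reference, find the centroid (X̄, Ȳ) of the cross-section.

X̄ = 103.13 mm, Ȳ = 30.00 mm

Part | A | x̄ᵢ | ȳᵢ | A·x̄ᵢ | A·ȳᵢ
rectangular body | 13800.00 | 115.00 | 30.00 | 1587000.00 | 414000.00
semicircular end | 1413.72 | -12.73 | 30.00 | -18000.00 | 42411.50
Σ | 15213.72 |  |  | 1569000.00 | 456411.50
X̄ = 1569000.00 / 15213.72 = 103.13 mm
Ȳ = 456411.50 / 15213.72 = 30.00 mm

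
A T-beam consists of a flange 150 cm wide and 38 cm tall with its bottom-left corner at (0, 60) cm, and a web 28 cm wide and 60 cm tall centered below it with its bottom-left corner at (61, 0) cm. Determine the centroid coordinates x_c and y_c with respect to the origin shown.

Part | A | x̄ᵢ | ȳᵢ | A·x̄ᵢ | A·ȳᵢ
web | 1680.00 | 75.00 | 30.00 | 126000.00 | 50400.00
flange | 5700.00 | 75.00 | 79.00 | 427500.00 | 450300.00
Σ | 7380.00 |  |  | 553500.00 | 500700.00
x_c = 553500.00 / 7380.00 = 75.00 cm
y_c = 500700.00 / 7380.00 = 67.85 cm

x_c = 75.00 cm, y_c = 67.85 cm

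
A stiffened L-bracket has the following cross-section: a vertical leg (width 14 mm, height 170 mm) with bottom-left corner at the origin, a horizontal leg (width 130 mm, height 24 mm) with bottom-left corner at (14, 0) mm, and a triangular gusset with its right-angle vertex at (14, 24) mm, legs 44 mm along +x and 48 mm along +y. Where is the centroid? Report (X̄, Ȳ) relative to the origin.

vertical leg: A = 14 × 170 = 2380.00, centroid at (7.00, 85.00).
horizontal leg: A = 130 × 24 = 3120.00, centroid at (79.00, 12.00).
gusset: A = ½·44·48 = 1056.00, centroid at (28.67, 40.00).
ΣA = 6556.00 mm², ΣAX̄ = 293412.00 mm³, ΣAȲ = 281980.00 mm³.
X̄ = 293412.00/6556.00 = 44.75 mm; Ȳ = 281980.00/6556.00 = 43.01 mm.

X̄ = 44.75 mm, Ȳ = 43.01 mm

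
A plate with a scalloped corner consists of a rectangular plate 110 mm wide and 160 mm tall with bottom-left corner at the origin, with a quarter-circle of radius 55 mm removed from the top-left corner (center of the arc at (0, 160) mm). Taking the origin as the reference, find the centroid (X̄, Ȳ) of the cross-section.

X̄ = 59.94 mm, Ȳ = 71.16 mm

Part | A | x̄ᵢ | ȳᵢ | A·x̄ᵢ | A·ȳᵢ
plate | 17600.00 | 55.00 | 80.00 | 968000.00 | 1408000.00
removed quarter-circle | -2375.83 | 23.34 | 136.66 | -55458.33 | -324674.38
Σ | 15224.17 |  |  | 912541.67 | 1083325.62
X̄ = 912541.67 / 15224.17 = 59.94 mm
Ȳ = 1083325.62 / 15224.17 = 71.16 mm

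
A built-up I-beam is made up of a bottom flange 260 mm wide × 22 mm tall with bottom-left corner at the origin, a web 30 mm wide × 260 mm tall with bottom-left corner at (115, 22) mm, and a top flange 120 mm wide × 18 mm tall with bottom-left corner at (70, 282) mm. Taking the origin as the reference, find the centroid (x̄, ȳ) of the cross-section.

bottom flange: A = 260 × 22 = 5720.00, centroid at (130.00, 11.00).
web: A = 30 × 260 = 7800.00, centroid at (130.00, 152.00).
top flange: A = 120 × 18 = 2160.00, centroid at (130.00, 291.00).
ΣA = 15680.00 mm²
ΣAx̄ = (5720.00)(130.00) + (7800.00)(130.00) + (2160.00)(130.00) = 2038400.00 mm³
ΣAȳ = (5720.00)(11.00) + (7800.00)(152.00) + (2160.00)(291.00) = 1877080.00 mm³
x̄ = 2038400.00 / 15680.00 = 130.00 mm
ȳ = 1877080.00 / 15680.00 = 119.71 mm

x̄ = 130.00 mm, ȳ = 119.71 mm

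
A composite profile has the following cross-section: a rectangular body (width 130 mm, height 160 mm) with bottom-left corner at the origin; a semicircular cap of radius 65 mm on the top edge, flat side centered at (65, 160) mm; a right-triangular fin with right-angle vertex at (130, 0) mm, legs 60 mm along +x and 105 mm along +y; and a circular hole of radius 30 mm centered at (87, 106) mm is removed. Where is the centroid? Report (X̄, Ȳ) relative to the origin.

rectangular body: A = 130 × 160 = 20800.00, centroid at (65.00, 80.00).
semicircular top: A = ½π·65² = 6636.61, centroid at (65.00, 187.59).
triangular fin: A = ½·60·105 = 3150.00, centroid at (150.00, 35.00).
hole: A = −π·30² = -2827.43, centroid at (87.00, 106.00).
ΣA = 27759.18 mm²
ΣAX̄ = (20800.00)(65.00) + (6636.61)(65.00) + (3150.00)(150.00) + (-2827.43)(87.00) = 2009893.24 mm³
ΣAȲ = (20800.00)(80.00) + (6636.61)(187.59) + (3150.00)(35.00) + (-2827.43)(106.00) = 2719483.71 mm³
X̄ = 2009893.24 / 27759.18 = 72.40 mm
Ȳ = 2719483.71 / 27759.18 = 97.97 mm

X̄ = 72.40 mm, Ȳ = 97.97 mm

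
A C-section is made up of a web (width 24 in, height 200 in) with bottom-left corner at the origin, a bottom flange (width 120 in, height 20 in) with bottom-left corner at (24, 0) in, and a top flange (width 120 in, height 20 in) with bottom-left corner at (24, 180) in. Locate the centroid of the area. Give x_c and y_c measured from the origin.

web: A = 24 × 200 = 4800.00, centroid at (12.00, 100.00).
bottom flange: A = 120 × 20 = 2400.00, centroid at (84.00, 10.00).
top flange: A = 120 × 20 = 2400.00, centroid at (84.00, 190.00).
ΣA = 9600.00 in²
ΣAx_c = (4800.00)(12.00) + (2400.00)(84.00) + (2400.00)(84.00) = 460800.00 in³
ΣAy_c = (4800.00)(100.00) + (2400.00)(10.00) + (2400.00)(190.00) = 960000.00 in³
x_c = 460800.00 / 9600.00 = 48.00 in
y_c = 960000.00 / 9600.00 = 100.00 in

x_c = 48.00 in, y_c = 100.00 in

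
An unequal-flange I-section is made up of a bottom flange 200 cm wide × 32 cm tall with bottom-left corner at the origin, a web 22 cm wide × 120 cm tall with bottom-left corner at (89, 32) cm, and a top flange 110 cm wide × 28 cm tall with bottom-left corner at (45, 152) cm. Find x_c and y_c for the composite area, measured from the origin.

x_c = 100.00 cm, y_c = 70.67 cm

bottom flange: A = 200 × 32 = 6400.00, centroid at (100.00, 16.00).
web: A = 22 × 120 = 2640.00, centroid at (100.00, 92.00).
top flange: A = 110 × 28 = 3080.00, centroid at (100.00, 166.00).
ΣA = 12120.00 cm²
ΣAx_c = (6400.00)(100.00) + (2640.00)(100.00) + (3080.00)(100.00) = 1212000.00 cm³
ΣAy_c = (6400.00)(16.00) + (2640.00)(92.00) + (3080.00)(166.00) = 856560.00 cm³
x_c = 1212000.00 / 12120.00 = 100.00 cm
y_c = 856560.00 / 12120.00 = 70.67 cm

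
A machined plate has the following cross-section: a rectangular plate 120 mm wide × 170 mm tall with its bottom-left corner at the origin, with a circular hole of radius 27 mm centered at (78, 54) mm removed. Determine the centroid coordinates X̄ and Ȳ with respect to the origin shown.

X̄ = 57.72 mm, Ȳ = 88.92 mm

Part | A | x̄ᵢ | ȳᵢ | A·x̄ᵢ | A·ȳᵢ
plate | 20400.00 | 60.00 | 85.00 | 1224000.00 | 1734000.00
hole | -2290.22 | 78.00 | 54.00 | -178637.24 | -123671.94
Σ | 18109.78 |  |  | 1045362.76 | 1610328.06
X̄ = 1045362.76 / 18109.78 = 57.72 mm
Ȳ = 1610328.06 / 18109.78 = 88.92 mm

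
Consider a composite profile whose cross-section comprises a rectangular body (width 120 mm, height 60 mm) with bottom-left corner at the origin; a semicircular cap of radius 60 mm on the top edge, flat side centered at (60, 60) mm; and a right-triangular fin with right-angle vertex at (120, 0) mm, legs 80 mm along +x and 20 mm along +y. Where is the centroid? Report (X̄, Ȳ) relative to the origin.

X̄ = 65.08 mm, Ȳ = 51.60 mm

rectangular body: A = 120 × 60 = 7200.00, centroid at (60.00, 30.00).
semicircular top: A = ½π·60² = 5654.87, centroid at (60.00, 85.46).
triangular fin: A = ½·80·20 = 800.00, centroid at (146.67, 6.67).
ΣA = 13654.87 mm²
ΣAX̄ = (7200.00)(60.00) + (5654.87)(60.00) + (800.00)(146.67) = 888625.34 mm³
ΣAȲ = (7200.00)(30.00) + (5654.87)(85.46) + (800.00)(6.67) = 704625.34 mm³
X̄ = 888625.34 / 13654.87 = 65.08 mm
Ȳ = 704625.34 / 13654.87 = 51.60 mm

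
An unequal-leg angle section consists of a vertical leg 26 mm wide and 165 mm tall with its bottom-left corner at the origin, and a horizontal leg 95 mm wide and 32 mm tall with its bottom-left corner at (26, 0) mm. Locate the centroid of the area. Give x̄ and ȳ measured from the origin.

x̄ = 38.09 mm, ȳ = 54.92 mm

Part | A | x̄ᵢ | ȳᵢ | A·x̄ᵢ | A·ȳᵢ
vertical leg | 4290.00 | 13.00 | 82.50 | 55770.00 | 353925.00
horizontal leg | 3040.00 | 73.50 | 16.00 | 223440.00 | 48640.00
Σ | 7330.00 |  |  | 279210.00 | 402565.00
x̄ = 279210.00 / 7330.00 = 38.09 mm
ȳ = 402565.00 / 7330.00 = 54.92 mm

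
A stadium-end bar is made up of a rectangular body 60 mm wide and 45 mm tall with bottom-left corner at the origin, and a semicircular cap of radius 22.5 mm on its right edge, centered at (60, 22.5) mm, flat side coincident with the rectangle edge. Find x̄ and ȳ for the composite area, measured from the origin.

Part | A | x̄ᵢ | ȳᵢ | A·x̄ᵢ | A·ȳᵢ
rectangular body | 2700.00 | 30.00 | 22.50 | 81000.00 | 60750.00
semicircular end | 795.22 | 69.55 | 22.50 | 55306.69 | 17892.35
Σ | 3495.22 |  |  | 136306.69 | 78642.35
x̄ = 136306.69 / 3495.22 = 39.00 mm
ȳ = 78642.35 / 3495.22 = 22.50 mm

x̄ = 39.00 mm, ȳ = 22.50 mm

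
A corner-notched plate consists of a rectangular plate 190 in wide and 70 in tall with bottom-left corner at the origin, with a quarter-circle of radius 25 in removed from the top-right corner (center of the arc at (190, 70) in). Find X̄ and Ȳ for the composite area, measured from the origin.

X̄ = 91.77 in, Ȳ = 34.07 in

Part | A | x̄ᵢ | ȳᵢ | A·x̄ᵢ | A·ȳᵢ
plate | 13300.00 | 95.00 | 35.00 | 1263500.00 | 465500.00
removed quarter-circle | -490.87 | 179.39 | 59.39 | -88057.70 | -29152.84
Σ | 12809.13 |  |  | 1175442.30 | 436347.16
X̄ = 1175442.30 / 12809.13 = 91.77 in
Ȳ = 436347.16 / 12809.13 = 34.07 in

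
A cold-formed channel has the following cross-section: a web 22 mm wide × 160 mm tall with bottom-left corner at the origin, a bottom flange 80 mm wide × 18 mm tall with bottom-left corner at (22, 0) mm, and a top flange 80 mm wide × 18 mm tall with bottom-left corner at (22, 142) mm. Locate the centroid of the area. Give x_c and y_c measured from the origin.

Part | A | x̄ᵢ | ȳᵢ | A·x̄ᵢ | A·ȳᵢ
web | 3520.00 | 11.00 | 80.00 | 38720.00 | 281600.00
bottom flange | 1440.00 | 62.00 | 9.00 | 89280.00 | 12960.00
top flange | 1440.00 | 62.00 | 151.00 | 89280.00 | 217440.00
Σ | 6400.00 |  |  | 217280.00 | 512000.00
x_c = 217280.00 / 6400.00 = 33.95 mm
y_c = 512000.00 / 6400.00 = 80.00 mm

x_c = 33.95 mm, y_c = 80.00 mm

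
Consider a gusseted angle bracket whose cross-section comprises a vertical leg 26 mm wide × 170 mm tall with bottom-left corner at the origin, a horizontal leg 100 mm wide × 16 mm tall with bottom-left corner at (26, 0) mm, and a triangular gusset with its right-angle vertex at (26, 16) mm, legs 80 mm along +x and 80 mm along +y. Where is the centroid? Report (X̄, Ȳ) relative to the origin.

X̄ = 37.70 mm, Ȳ = 56.95 mm

Part | A | x̄ᵢ | ȳᵢ | A·x̄ᵢ | A·ȳᵢ
vertical leg | 4420.00 | 13.00 | 85.00 | 57460.00 | 375700.00
horizontal leg | 1600.00 | 76.00 | 8.00 | 121600.00 | 12800.00
gusset | 3200.00 | 52.67 | 42.67 | 168533.33 | 136533.33
Σ | 9220.00 |  |  | 347593.33 | 525033.33
X̄ = 347593.33 / 9220.00 = 37.70 mm
Ȳ = 525033.33 / 9220.00 = 56.95 mm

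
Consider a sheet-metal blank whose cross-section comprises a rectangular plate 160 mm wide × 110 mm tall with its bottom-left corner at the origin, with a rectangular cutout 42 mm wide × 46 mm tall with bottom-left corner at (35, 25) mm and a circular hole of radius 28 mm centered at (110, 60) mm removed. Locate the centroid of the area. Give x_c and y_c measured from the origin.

Part | A | x̄ᵢ | ȳᵢ | A·x̄ᵢ | A·ȳᵢ
plate | 17600.00 | 80.00 | 55.00 | 1408000.00 | 968000.00
hole 1 | -1932.00 | 56.00 | 48.00 | -108192.00 | -92736.00
hole 2 | -2463.01 | 110.00 | 60.00 | -270930.95 | -147780.52
Σ | 13204.99 |  |  | 1028877.05 | 727483.48
x_c = 1028877.05 / 13204.99 = 77.92 mm
y_c = 727483.48 / 13204.99 = 55.09 mm

x_c = 77.92 mm, y_c = 55.09 mm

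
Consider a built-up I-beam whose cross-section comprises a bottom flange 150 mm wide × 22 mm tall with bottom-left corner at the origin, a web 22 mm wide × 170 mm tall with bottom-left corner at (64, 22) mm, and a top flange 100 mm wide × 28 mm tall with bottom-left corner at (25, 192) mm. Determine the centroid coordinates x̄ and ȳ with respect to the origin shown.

x̄ = 75.00 mm, ȳ = 102.98 mm

bottom flange: A = 150 × 22 = 3300.00, centroid at (75.00, 11.00).
web: A = 22 × 170 = 3740.00, centroid at (75.00, 107.00).
top flange: A = 100 × 28 = 2800.00, centroid at (75.00, 206.00).
ΣA = 9840.00 mm²
ΣAx̄ = (3300.00)(75.00) + (3740.00)(75.00) + (2800.00)(75.00) = 738000.00 mm³
ΣAȳ = (3300.00)(11.00) + (3740.00)(107.00) + (2800.00)(206.00) = 1013280.00 mm³
x̄ = 738000.00 / 9840.00 = 75.00 mm
ȳ = 1013280.00 / 9840.00 = 102.98 mm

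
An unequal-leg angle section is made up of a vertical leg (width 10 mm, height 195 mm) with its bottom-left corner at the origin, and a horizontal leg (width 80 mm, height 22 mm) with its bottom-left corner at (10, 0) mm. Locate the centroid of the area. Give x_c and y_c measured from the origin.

vertical leg: A = 10 × 195 = 1950.00, centroid at (5.00, 97.50).
horizontal leg: A = 80 × 22 = 1760.00, centroid at (50.00, 11.00).
ΣA = 3710.00 mm², ΣAx_c = 97750.00 mm³, ΣAy_c = 209485.00 mm³.
x_c = 97750.00/3710.00 = 26.35 mm; y_c = 209485.00/3710.00 = 56.46 mm.

x_c = 26.35 mm, y_c = 56.46 mm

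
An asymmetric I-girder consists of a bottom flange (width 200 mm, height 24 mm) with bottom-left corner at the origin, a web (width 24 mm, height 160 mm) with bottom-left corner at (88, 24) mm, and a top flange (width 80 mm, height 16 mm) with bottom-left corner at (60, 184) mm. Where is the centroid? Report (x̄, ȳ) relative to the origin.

Part | A | x̄ᵢ | ȳᵢ | A·x̄ᵢ | A·ȳᵢ
bottom flange | 4800.00 | 100.00 | 12.00 | 480000.00 | 57600.00
web | 3840.00 | 100.00 | 104.00 | 384000.00 | 399360.00
top flange | 1280.00 | 100.00 | 192.00 | 128000.00 | 245760.00
Σ | 9920.00 |  |  | 992000.00 | 702720.00
x̄ = 992000.00 / 9920.00 = 100.00 mm
ȳ = 702720.00 / 9920.00 = 70.84 mm

x̄ = 100.00 mm, ȳ = 70.84 mm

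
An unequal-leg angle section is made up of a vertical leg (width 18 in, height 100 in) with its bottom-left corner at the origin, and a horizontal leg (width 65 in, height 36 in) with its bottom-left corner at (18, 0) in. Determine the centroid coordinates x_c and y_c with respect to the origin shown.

vertical leg: A = 18 × 100 = 1800.00, centroid at (9.00, 50.00).
horizontal leg: A = 65 × 36 = 2340.00, centroid at (50.50, 18.00).
ΣA = 4140.00 in²
ΣAx_c = (1800.00)(9.00) + (2340.00)(50.50) = 134370.00 in³
ΣAy_c = (1800.00)(50.00) + (2340.00)(18.00) = 132120.00 in³
x_c = 134370.00 / 4140.00 = 32.46 in
y_c = 132120.00 / 4140.00 = 31.91 in

x_c = 32.46 in, y_c = 31.91 in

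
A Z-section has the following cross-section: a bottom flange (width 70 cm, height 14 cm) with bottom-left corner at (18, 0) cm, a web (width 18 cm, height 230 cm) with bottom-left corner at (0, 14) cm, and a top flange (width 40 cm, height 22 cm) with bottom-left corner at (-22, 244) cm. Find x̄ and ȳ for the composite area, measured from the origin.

bottom flange: A = 70 × 14 = 980.00, centroid at (53.00, 7.00).
web: A = 18 × 230 = 4140.00, centroid at (9.00, 129.00).
top flange: A = 40 × 22 = 880.00, centroid at (-2.00, 255.00).
ΣA = 6000.00 cm²
ΣAx̄ = (980.00)(53.00) + (4140.00)(9.00) + (880.00)(-2.00) = 87440.00 cm³
ΣAȳ = (980.00)(7.00) + (4140.00)(129.00) + (880.00)(255.00) = 765320.00 cm³
x̄ = 87440.00 / 6000.00 = 14.57 cm
ȳ = 765320.00 / 6000.00 = 127.55 cm

x̄ = 14.57 cm, ȳ = 127.55 cm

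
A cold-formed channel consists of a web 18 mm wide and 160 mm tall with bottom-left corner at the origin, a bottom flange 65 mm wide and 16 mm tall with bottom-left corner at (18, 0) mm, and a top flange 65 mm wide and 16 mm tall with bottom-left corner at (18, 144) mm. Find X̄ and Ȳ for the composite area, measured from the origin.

web: A = 18 × 160 = 2880.00, centroid at (9.00, 80.00).
bottom flange: A = 65 × 16 = 1040.00, centroid at (50.50, 8.00).
top flange: A = 65 × 16 = 1040.00, centroid at (50.50, 152.00).
ΣA = 4960.00 mm²
ΣAX̄ = (2880.00)(9.00) + (1040.00)(50.50) + (1040.00)(50.50) = 130960.00 mm³
ΣAȲ = (2880.00)(80.00) + (1040.00)(8.00) + (1040.00)(152.00) = 396800.00 mm³
X̄ = 130960.00 / 4960.00 = 26.40 mm
Ȳ = 396800.00 / 4960.00 = 80.00 mm

X̄ = 26.40 mm, Ȳ = 80.00 mm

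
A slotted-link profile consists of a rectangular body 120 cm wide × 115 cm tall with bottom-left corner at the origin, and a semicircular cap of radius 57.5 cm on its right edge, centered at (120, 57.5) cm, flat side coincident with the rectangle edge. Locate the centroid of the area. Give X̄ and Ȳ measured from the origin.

rectangular body: A = 120 × 115 = 13800.00, centroid at (60.00, 57.50).
semicircular end: A = ½π·57.5² = 5193.45, centroid at (144.40, 57.50).
ΣA = 18993.45 cm²
ΣAX̄ = (13800.00)(60.00) + (5193.45)(144.40) = 1577953.03 cm³
ΣAȲ = (13800.00)(57.50) + (5193.45)(57.50) = 1092123.11 cm³
X̄ = 1577953.03 / 18993.45 = 83.08 cm
Ȳ = 1092123.11 / 18993.45 = 57.50 cm

X̄ = 83.08 cm, Ȳ = 57.50 cm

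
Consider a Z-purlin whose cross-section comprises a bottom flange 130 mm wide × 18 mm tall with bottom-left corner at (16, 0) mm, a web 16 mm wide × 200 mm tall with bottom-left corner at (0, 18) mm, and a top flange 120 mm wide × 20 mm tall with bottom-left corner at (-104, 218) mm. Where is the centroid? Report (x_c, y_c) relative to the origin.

x_c = 13.80 mm, y_c = 119.13 mm

Part | A | x̄ᵢ | ȳᵢ | A·x̄ᵢ | A·ȳᵢ
bottom flange | 2340.00 | 81.00 | 9.00 | 189540.00 | 21060.00
web | 3200.00 | 8.00 | 118.00 | 25600.00 | 377600.00
top flange | 2400.00 | -44.00 | 228.00 | -105600.00 | 547200.00
Σ | 7940.00 |  |  | 109540.00 | 945860.00
x_c = 109540.00 / 7940.00 = 13.80 mm
y_c = 945860.00 / 7940.00 = 119.13 mm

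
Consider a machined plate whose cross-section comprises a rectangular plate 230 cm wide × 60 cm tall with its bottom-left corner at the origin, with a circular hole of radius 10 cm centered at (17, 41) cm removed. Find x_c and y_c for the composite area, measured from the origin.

plate: A = 230 × 60 = 13800.00, centroid at (115.00, 30.00).
hole: A = −π·10² = -314.16, centroid at (17.00, 41.00).
ΣA = 13485.84 cm²
ΣAx_c = (13800.00)(115.00) + (-314.16)(17.00) = 1581659.29 cm³
ΣAy_c = (13800.00)(30.00) + (-314.16)(41.00) = 401119.47 cm³
x_c = 1581659.29 / 13485.84 = 117.28 cm
y_c = 401119.47 / 13485.84 = 29.74 cm

x_c = 117.28 cm, y_c = 29.74 cm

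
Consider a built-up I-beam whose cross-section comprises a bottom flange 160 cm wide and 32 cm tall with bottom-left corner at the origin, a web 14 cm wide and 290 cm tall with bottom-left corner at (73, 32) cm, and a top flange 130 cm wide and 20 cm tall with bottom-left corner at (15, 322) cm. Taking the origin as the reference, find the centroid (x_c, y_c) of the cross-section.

bottom flange: A = 160 × 32 = 5120.00, centroid at (80.00, 16.00).
web: A = 14 × 290 = 4060.00, centroid at (80.00, 177.00).
top flange: A = 130 × 20 = 2600.00, centroid at (80.00, 332.00).
ΣA = 11780.00 cm², ΣAx_c = 942400.00 cm³, ΣAy_c = 1663740.00 cm³.
x_c = 942400.00/11780.00 = 80.00 cm; y_c = 1663740.00/11780.00 = 141.23 cm.

x_c = 80.00 cm, y_c = 141.23 cm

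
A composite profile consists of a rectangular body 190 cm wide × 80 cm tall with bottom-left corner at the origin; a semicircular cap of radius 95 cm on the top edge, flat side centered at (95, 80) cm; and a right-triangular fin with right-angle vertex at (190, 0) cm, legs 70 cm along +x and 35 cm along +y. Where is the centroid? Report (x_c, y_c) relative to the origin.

x_c = 99.74 cm, y_c = 76.07 cm

Part | A | x̄ᵢ | ȳᵢ | A·x̄ᵢ | A·ȳᵢ
rectangular body | 15200.00 | 95.00 | 40.00 | 1444000.00 | 608000.00
semicircular top | 14176.44 | 95.00 | 120.32 | 1346761.50 | 1705698.28
triangular fin | 1225.00 | 213.33 | 11.67 | 261333.33 | 14291.67
Σ | 30601.44 |  |  | 3052094.83 | 2327989.95
x_c = 3052094.83 / 30601.44 = 99.74 cm
y_c = 2327989.95 / 30601.44 = 76.07 cm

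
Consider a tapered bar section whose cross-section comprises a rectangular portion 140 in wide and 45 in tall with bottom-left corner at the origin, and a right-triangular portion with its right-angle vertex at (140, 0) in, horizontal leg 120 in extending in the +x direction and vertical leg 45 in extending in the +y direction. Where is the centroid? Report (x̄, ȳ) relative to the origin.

x̄ = 103.00 in, ȳ = 20.25 in

rectangular portion: A = 140 × 45 = 6300.00, centroid at (70.00, 22.50).
triangular portion: A = ½·120·45 = 2700.00, centroid at (180.00, 15.00).
ΣA = 9000.00 in², ΣAx̄ = 927000.00 in³, ΣAȳ = 182250.00 in³.
x̄ = 927000.00/9000.00 = 103.00 in; ȳ = 182250.00/9000.00 = 20.25 in.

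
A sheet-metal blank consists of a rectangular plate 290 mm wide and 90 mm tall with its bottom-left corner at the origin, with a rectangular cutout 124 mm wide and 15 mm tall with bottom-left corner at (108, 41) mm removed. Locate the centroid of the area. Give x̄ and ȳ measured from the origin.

x̄ = 143.08 mm, ȳ = 44.73 mm

Part | A | x̄ᵢ | ȳᵢ | A·x̄ᵢ | A·ȳᵢ
plate | 26100.00 | 145.00 | 45.00 | 3784500.00 | 1174500.00
hole | -1860.00 | 170.00 | 48.50 | -316200.00 | -90210.00
Σ | 24240.00 |  |  | 3468300.00 | 1084290.00
x̄ = 3468300.00 / 24240.00 = 143.08 mm
ȳ = 1084290.00 / 24240.00 = 44.73 mm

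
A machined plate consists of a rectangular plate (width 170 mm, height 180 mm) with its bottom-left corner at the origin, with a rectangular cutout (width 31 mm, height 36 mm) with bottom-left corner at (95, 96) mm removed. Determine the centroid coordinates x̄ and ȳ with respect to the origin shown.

plate: A = 170 × 180 = 30600.00, centroid at (85.00, 90.00).
hole: A = −(31 × 36) = -1116.00, centroid at (110.50, 114.00).
ΣA = 29484.00 mm², ΣAx̄ = 2477682.00 mm³, ΣAȳ = 2626776.00 mm³.
x̄ = 2477682.00/29484.00 = 84.03 mm; ȳ = 2626776.00/29484.00 = 89.09 mm.

x̄ = 84.03 mm, ȳ = 89.09 mm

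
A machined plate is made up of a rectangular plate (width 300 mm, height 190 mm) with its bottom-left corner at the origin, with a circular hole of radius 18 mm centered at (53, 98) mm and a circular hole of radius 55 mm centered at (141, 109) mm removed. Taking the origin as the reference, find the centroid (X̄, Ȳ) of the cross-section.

X̄ = 153.96 mm, Ȳ = 92.07 mm

Part | A | x̄ᵢ | ȳᵢ | A·x̄ᵢ | A·ȳᵢ
plate | 57000.00 | 150.00 | 95.00 | 8550000.00 | 5415000.00
hole 1 | -1017.88 | 53.00 | 98.00 | -53947.43 | -99751.85
hole 2 | -9503.32 | 141.00 | 109.00 | -1339967.81 | -1035861.64
Σ | 46478.81 |  |  | 7156084.76 | 4279386.51
X̄ = 7156084.76 / 46478.81 = 153.96 mm
Ȳ = 4279386.51 / 46478.81 = 92.07 mm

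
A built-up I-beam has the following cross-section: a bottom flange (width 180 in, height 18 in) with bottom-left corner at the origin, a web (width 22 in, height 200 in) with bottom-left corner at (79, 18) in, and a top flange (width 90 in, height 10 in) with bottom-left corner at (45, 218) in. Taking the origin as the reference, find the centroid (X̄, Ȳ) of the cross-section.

X̄ = 90.00 in, Ȳ = 87.71 in

bottom flange: A = 180 × 18 = 3240.00, centroid at (90.00, 9.00).
web: A = 22 × 200 = 4400.00, centroid at (90.00, 118.00).
top flange: A = 90 × 10 = 900.00, centroid at (90.00, 223.00).
ΣA = 8540.00 in², ΣAX̄ = 768600.00 in³, ΣAȲ = 749060.00 in³.
X̄ = 768600.00/8540.00 = 90.00 in; Ȳ = 749060.00/8540.00 = 87.71 in.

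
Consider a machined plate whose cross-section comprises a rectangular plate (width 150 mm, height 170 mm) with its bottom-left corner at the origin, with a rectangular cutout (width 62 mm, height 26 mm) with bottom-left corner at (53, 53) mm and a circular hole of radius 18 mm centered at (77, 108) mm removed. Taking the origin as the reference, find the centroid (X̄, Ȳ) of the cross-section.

plate: A = 150 × 170 = 25500.00, centroid at (75.00, 85.00).
hole 1: A = −(62 × 26) = -1612.00, centroid at (84.00, 66.00).
hole 2: A = −π·18² = -1017.88, centroid at (77.00, 108.00).
ΣA = 22870.12 mm², ΣAX̄ = 1698715.55 mm³, ΣAȲ = 1951177.39 mm³.
X̄ = 1698715.55/22870.12 = 74.28 mm; Ȳ = 1951177.39/22870.12 = 85.32 mm.

X̄ = 74.28 mm, Ȳ = 85.32 mm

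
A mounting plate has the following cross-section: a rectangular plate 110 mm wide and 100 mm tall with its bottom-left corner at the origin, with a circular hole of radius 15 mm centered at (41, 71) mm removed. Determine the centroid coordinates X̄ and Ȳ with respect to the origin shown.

plate: A = 110 × 100 = 11000.00, centroid at (55.00, 50.00).
hole: A = −π·15² = -706.86, centroid at (41.00, 71.00).
ΣA = 10293.14 mm²
ΣAX̄ = (11000.00)(55.00) + (-706.86)(41.00) = 576018.81 mm³
ΣAȲ = (11000.00)(50.00) + (-706.86)(71.00) = 499813.06 mm³
X̄ = 576018.81 / 10293.14 = 55.96 mm
Ȳ = 499813.06 / 10293.14 = 48.56 mm

X̄ = 55.96 mm, Ȳ = 48.56 mm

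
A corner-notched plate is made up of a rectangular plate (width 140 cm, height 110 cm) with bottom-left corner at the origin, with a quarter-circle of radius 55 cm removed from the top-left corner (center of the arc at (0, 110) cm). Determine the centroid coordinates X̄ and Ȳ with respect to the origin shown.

Part | A | x̄ᵢ | ȳᵢ | A·x̄ᵢ | A·ȳᵢ
plate | 15400.00 | 70.00 | 55.00 | 1078000.00 | 847000.00
removed quarter-circle | -2375.83 | 23.34 | 86.66 | -55458.33 | -205882.91
Σ | 13024.17 |  |  | 1022541.67 | 641117.09
X̄ = 1022541.67 / 13024.17 = 78.51 cm
Ȳ = 641117.09 / 13024.17 = 49.23 cm

X̄ = 78.51 cm, Ȳ = 49.23 cm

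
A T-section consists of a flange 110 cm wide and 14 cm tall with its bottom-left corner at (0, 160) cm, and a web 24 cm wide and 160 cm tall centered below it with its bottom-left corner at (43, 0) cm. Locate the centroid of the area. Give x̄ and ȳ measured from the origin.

x̄ = 55.00 cm, ȳ = 104.90 cm

web: A = 24 × 160 = 3840.00, centroid at (55.00, 80.00).
flange: A = 110 × 14 = 1540.00, centroid at (55.00, 167.00).
ΣA = 5380.00 cm²
ΣAx̄ = (3840.00)(55.00) + (1540.00)(55.00) = 295900.00 cm³
ΣAȳ = (3840.00)(80.00) + (1540.00)(167.00) = 564380.00 cm³
x̄ = 295900.00 / 5380.00 = 55.00 cm
ȳ = 564380.00 / 5380.00 = 104.90 cm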